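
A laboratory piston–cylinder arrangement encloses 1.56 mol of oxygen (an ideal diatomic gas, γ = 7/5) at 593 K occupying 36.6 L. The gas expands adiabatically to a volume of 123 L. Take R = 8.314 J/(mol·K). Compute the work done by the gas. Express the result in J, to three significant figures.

Adiabatic: TV^(γ−1) = const with γ = 7/5.
T₂ = T₁ (V₁/V₂)^(γ−1) = 593 × (36.6/123)^0.4 = 593 × 0.6158 = 365.2 K.
W_by = nCᵥ(T₁ − T₂) = (1.56)(20.79)(593 − 365.2) = 7388 J.

W ≈ 7390 J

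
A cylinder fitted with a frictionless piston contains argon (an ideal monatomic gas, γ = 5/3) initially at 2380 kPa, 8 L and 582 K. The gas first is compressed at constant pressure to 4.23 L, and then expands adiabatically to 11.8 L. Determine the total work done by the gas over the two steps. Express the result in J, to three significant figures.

W_total ≈ -1490 J

Step 1 (isobaric): W = PΔV = (2380 kPa)(4.23 − 8 L) = -8973 J.
After step 1: P = 2380 kPa, V = 4.23 L, T = 307.7 K.
Step 2 (adiabatic): W = (P₁V₁ − P₂V₂)/(γ−1) = (10067 − 5080)/0.667 = 7481 J.
W_total = -8973 + 7481 = -1492 J.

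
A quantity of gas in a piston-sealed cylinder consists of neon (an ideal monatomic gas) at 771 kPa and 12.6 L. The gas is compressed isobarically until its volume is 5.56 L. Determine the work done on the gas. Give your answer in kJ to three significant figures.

W ≈ 5.43 kJ

Isobaric: W = P ΔV.
W = (771 kPa)(5.56 − 12.6 L) = (771)(-7.04) = -5428 J.
Work on gas = −W_by = 5428 J.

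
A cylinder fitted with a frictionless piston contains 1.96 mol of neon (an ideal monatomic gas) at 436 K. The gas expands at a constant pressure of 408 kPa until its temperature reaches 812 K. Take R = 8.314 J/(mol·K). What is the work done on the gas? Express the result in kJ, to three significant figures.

Isobaric: W = P ΔV = nR ΔT.
W = (1.96)(8.314)(812 − 436) = 6127 J.
Work on gas = −W_by = -6127 J.

W ≈ -6.13 kJ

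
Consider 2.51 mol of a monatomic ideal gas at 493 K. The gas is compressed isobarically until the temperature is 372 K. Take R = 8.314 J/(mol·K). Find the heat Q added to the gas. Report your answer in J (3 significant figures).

Isobaric: W = nRΔT = (2.51)(8.314)(-121) = -2525 J.
ΔU = nCᵥΔT with Cᵥ = 3R/2: ΔU = (2.51)(12.47)(-121) = -3788 J.
Q = ΔU + W = -3788 − 2525 = -6313 J.

Q ≈ -6310 J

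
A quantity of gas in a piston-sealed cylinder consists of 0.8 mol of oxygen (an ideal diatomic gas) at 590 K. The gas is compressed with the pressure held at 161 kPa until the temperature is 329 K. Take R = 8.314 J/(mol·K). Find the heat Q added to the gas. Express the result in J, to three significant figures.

Q ≈ -6080 J

Isobaric: W = nRΔT = (0.8)(8.314)(-261) = -1736 J.
ΔU = nCᵥΔT with Cᵥ = 5R/2: ΔU = (0.8)(20.79)(-261) = -4340 J.
Q = ΔU + W = -4340 − 1736 = -6076 J.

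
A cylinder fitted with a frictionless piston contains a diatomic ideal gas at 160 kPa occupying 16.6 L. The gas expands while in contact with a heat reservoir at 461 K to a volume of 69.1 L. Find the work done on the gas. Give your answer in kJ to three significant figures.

Isothermal: W = nRT ln(V₂/V₁) = P₁V₁ ln(V₂/V₁).
P₁V₁ = (160 kPa)(16.6 L) = 2656 J.
W = 2656 × ln(69.1/16.6) = 2656 × 1.426
W_by_gas = 3788 J; work on gas = −W_by = -3788 J.

W ≈ -3.79 kJ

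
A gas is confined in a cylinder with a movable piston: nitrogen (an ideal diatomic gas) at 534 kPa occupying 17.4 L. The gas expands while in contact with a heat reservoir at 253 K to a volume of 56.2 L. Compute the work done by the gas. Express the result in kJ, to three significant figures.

W ≈ 10.9 kJ

Isothermal: W = nRT ln(V₂/V₁) = P₁V₁ ln(V₂/V₁).
P₁V₁ = (534 kPa)(17.4 L) = 9292 J.
W = 9292 × ln(56.2/17.4) = 9292 × 1.172
W_by_gas = 10894 J.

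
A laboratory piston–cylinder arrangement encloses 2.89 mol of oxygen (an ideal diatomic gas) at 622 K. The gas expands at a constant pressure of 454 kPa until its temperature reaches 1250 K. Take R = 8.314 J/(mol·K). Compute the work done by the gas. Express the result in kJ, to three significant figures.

W ≈ 15.1 kJ

Isobaric: W = P ΔV = nR ΔT.
W = (2.89)(8.314)(1250 − 622) = 15089 J.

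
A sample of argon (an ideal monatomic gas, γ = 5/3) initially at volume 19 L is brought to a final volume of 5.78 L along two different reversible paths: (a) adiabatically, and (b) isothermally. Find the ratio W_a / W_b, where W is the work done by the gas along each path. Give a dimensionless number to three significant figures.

Path (a) adiabatic: W = P₁V₁(1 − (V₁/V₂)^(γ−1))/(γ−1) → W_a/(P₁V₁) = -1.816.
Path (b) isothermal: W = P₁V₁ ln(V₂/V₁) → W_b/(P₁V₁) = -1.19.
W_a / W_b = -1.816 / -1.19 = 1.526.

W_a / W_b ≈ 1.53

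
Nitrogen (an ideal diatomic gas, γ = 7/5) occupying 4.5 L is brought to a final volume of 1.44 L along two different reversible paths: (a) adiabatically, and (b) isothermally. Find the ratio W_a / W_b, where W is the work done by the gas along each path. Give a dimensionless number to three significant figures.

W_a / W_b ≈ 1.27

Path (a) adiabatic: W = P₁V₁(1 − (V₁/V₂)^(γ−1))/(γ−1) → W_a/(P₁V₁) = -1.443.
Path (b) isothermal: W = P₁V₁ ln(V₂/V₁) → W_b/(P₁V₁) = -1.139.
W_a / W_b = -1.443 / -1.139 = 1.267.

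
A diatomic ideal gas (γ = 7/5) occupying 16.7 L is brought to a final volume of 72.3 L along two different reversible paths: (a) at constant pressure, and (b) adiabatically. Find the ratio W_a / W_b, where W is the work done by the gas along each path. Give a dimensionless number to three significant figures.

W_a / W_b ≈ 3.00

Path (a) isobaric: W = P₁(V₂ − V₁) → W_a/(P₁V₁) = 3.329.
Path (b) adiabatic: W = P₁V₁(1 − (V₁/V₂)^(γ−1))/(γ−1) → W_b/(P₁V₁) = 1.109.
W_a / W_b = 3.329 / 1.109 = 3.002.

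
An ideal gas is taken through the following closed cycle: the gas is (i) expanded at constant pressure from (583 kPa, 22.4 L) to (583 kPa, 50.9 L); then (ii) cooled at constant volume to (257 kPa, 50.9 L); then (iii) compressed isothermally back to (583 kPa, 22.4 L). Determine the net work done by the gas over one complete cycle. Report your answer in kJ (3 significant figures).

W_net ≈ 5.88 kJ

Leg (i): W = PΔV = (583)(50.9 − 22.4) = 16616 J.
Leg (ii): W = 0.
Leg (iii): W = PᵢVᵢ ln(V_f/Vᵢ) = (13081) ln(22.4/50.9) = -10737 J.
W_net = 16616 − 10737 = 5878 J.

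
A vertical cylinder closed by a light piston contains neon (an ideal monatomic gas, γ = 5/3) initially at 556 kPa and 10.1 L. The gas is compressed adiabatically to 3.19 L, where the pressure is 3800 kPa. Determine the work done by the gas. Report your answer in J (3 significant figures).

W ≈ -9760 J

Adiabatic: W = (P₁V₁ − P₂V₂)/(γ − 1) with γ = 5/3.
P₁V₁ = 5616 J, P₂V₂ = 12122 J.
W = (5616 − 12122) / 0.6667 = -9760 J.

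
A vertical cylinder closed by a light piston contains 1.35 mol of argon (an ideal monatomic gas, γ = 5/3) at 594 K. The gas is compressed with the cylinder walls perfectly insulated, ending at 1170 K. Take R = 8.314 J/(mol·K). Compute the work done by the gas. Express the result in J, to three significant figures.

Adiabatic ⇒ Q = 0, so W_by = −ΔU = nCᵥ(T₁ − T₂).
Cᵥ = 3R/2 = 12.47 J/(mol·K).
W = (1.35)(12.47)(594 − 1170) = -9697 J.

W ≈ -9700 J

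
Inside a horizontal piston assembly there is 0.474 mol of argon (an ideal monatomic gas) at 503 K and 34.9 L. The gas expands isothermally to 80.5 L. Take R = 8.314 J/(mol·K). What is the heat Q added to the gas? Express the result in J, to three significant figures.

Q ≈ 1660 J

Isothermal ⇒ ΔU = 0, so Q = W = nRT ln(V₂/V₁).
Q = (0.474)(8.314)(503) ln(80.5/34.9) = 1982 × 0.8358 = 1657 J.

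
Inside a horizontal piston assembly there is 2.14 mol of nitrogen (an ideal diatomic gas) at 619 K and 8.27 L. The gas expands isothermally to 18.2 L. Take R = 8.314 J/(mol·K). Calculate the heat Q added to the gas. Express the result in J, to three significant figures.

Isothermal ⇒ ΔU = 0, so Q = W = nRT ln(V₂/V₁).
Q = (2.14)(8.314)(619) ln(18.2/8.27) = 11013 × 0.7888 = 8687 J.

Q ≈ 8690 J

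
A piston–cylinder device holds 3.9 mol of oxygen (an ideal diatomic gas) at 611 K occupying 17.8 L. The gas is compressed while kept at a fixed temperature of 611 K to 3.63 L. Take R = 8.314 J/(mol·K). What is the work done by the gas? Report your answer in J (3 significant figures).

W ≈ -31500 J

Isothermal: W = nRT ln(V₂/V₁).
W = (3.9)(8.314)(611) × ln(3.63/17.8)
  = 19811 × -1.59
W_by_gas = -31499 J.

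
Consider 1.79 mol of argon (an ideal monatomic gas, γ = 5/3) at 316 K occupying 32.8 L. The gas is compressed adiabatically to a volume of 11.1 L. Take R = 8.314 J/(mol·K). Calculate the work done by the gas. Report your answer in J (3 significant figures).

W ≈ -7470 J

Adiabatic: TV^(γ−1) = const with γ = 5/3.
T₂ = T₁ (V₁/V₂)^(γ−1) = 316 × (32.8/11.1)^0.667 = 316 × 2.059 = 650.7 K.
W_by = nCᵥ(T₁ − T₂) = (1.79)(12.47)(316 − 650.7) = -7472 J.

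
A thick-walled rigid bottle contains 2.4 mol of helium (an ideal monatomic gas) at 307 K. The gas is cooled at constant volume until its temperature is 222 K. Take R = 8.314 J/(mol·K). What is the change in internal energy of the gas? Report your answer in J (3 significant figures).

ΔU ≈ -2540 J

Constant volume ⇒ W = 0, so Q = ΔU = nCᵥΔT with Cᵥ = 3R/2 = 12.47 J/(mol·K).
ΔU = (2.4)(12.47)(222 − 307) = -2544 J.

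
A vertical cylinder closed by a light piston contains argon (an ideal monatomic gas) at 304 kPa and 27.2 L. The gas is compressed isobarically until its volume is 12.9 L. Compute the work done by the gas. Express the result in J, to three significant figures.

Isobaric: W = P ΔV.
W = (304 kPa)(12.9 − 27.2 L) = (304)(-14.3) = -4347 J.

W ≈ -4350 J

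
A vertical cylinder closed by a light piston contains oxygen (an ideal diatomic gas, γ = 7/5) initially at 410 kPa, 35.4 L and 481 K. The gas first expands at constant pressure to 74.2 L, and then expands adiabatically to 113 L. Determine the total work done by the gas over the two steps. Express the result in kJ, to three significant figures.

W_total ≈ 27.7 kJ

Step 1 (isobaric): W = PΔV = (410 kPa)(74.2 − 35.4 L) = 15908 J.
After step 1: P = 410 kPa, V = 74.2 L, T = 1008 K.
Step 2 (adiabatic): W = (P₁V₁ − P₂V₂)/(γ−1) = (30422 − 25711)/0.4 = 11778 J.
W_total = 15908 + 11778 = 27686 J.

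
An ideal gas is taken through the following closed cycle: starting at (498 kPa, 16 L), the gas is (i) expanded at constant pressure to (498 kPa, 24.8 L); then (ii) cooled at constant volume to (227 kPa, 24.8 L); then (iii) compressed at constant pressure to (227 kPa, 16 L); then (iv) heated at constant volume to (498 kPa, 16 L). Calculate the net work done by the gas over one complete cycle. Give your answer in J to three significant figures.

W_net ≈ 2380 J

Constant-volume legs do no work.
W(i) = (498)(24.8 − 16) = 4382 J; W(iii) = (227)(16 − 24.8) = -1998 J.
W_net = 4382 − 1998 = 2385 J (the clockwise enclosed area).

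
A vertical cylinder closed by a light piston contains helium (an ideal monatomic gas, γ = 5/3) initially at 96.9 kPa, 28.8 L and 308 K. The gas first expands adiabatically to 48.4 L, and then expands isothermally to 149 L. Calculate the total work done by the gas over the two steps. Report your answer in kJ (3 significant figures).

W_total ≈ 3.44 kJ

Step 1 (adiabatic): W = (P₁V₁ − P₂V₂)/(γ−1) = (2791 − 1974)/0.667 = 1225 J.
After step 1: P = 40.79 kPa, V = 48.4 L, T = 217.9 K.
Step 2 (isothermal): W = P₁V₁ ln(V₂/V₁) = (1974) ln(149/48.4) = 2220 J.
W_total = 1225 + 2220 = 3445 J.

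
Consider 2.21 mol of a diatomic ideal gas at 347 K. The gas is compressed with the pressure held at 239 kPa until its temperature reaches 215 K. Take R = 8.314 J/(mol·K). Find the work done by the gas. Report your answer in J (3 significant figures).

W ≈ -2430 J

Isobaric: W = P ΔV = nR ΔT.
W = (2.21)(8.314)(215 − 347) = -2425 J.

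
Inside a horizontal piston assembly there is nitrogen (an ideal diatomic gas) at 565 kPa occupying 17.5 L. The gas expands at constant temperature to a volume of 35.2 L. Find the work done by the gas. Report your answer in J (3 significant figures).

Isothermal: W = nRT ln(V₂/V₁) = P₁V₁ ln(V₂/V₁).
P₁V₁ = (565 kPa)(17.5 L) = 9888 J.
W = 9888 × ln(35.2/17.5) = 9888 × 0.6988
W_by_gas = 6910 J.

W ≈ 6910 J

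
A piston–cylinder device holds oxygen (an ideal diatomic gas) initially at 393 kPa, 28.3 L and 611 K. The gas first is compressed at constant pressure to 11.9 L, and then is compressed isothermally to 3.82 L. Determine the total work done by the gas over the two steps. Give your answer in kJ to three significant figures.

W_total ≈ -11.8 kJ

Step 1 (isobaric): W = PΔV = (393 kPa)(11.9 − 28.3 L) = -6445 J.
After step 1: P = 393 kPa, V = 11.9 L, T = 256.9 K.
Step 2 (isothermal): W = P₁V₁ ln(V₂/V₁) = (4677) ln(3.82/11.9) = -5314 J.
W_total = -6445 − 5314 = -11759 J.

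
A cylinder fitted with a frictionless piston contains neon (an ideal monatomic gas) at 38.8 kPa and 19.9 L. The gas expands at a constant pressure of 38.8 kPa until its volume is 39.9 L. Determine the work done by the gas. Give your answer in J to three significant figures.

W ≈ 776 J

Isobaric: W = P ΔV.
W = (38.8 kPa)(39.9 − 19.9 L) = (38.8)(20) = 776 J.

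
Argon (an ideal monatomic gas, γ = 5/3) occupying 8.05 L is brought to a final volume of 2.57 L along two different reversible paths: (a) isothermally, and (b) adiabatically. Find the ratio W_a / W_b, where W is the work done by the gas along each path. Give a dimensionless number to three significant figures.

W_a / W_b ≈ 0.667

Path (a) isothermal: W = P₁V₁ ln(V₂/V₁) → W_a/(P₁V₁) = -1.142.
Path (b) adiabatic: W = P₁V₁(1 − (V₁/V₂)^(γ−1))/(γ−1) → W_b/(P₁V₁) = -1.711.
W_a / W_b = -1.142 / -1.711 = 0.6672.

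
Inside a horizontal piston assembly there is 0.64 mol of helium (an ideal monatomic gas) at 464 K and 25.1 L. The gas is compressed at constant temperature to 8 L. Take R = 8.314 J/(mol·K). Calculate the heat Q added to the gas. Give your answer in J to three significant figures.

Isothermal ⇒ ΔU = 0, so Q = W = nRT ln(V₂/V₁).
Q = (0.64)(8.314)(464) ln(8/25.1) = 2469 × -1.143 = -2823 J.

Q ≈ -2820 J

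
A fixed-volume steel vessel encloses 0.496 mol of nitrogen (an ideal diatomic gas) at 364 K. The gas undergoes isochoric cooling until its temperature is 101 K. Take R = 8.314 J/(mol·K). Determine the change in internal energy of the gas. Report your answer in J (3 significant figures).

Constant volume ⇒ W = 0, so Q = ΔU = nCᵥΔT with Cᵥ = 5R/2 = 20.79 J/(mol·K).
ΔU = (0.496)(20.79)(101 − 364) = -2711 J.

ΔU ≈ -2710 J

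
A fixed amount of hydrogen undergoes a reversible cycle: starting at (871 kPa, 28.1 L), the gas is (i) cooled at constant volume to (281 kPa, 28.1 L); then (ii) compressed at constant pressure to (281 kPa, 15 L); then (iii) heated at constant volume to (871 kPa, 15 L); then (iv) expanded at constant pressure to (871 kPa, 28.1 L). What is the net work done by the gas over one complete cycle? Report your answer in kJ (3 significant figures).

Constant-volume legs do no work.
W(ii) = (281)(15 − 28.1) = -3681 J; W(iv) = (871)(28.1 − 15) = 11410 J.
W_net = -3681 + 11410 = 7729 J (the clockwise enclosed area).

W_net ≈ 7.73 kJ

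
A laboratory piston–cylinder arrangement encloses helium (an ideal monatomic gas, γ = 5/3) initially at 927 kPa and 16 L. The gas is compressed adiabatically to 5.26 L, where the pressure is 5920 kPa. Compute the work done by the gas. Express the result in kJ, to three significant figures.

Adiabatic: W = (P₁V₁ − P₂V₂)/(γ − 1) with γ = 5/3.
P₁V₁ = 14832 J, P₂V₂ = 31139 J.
W = (14832 − 31139) / 0.6667 = -24461 J.

W ≈ -24.5 kJ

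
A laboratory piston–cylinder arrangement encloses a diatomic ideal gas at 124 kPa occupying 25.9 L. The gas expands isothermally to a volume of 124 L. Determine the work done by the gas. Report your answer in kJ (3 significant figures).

W ≈ 5.03 kJ

Isothermal: W = nRT ln(V₂/V₁) = P₁V₁ ln(V₂/V₁).
P₁V₁ = (124 kPa)(25.9 L) = 3212 J.
W = 3212 × ln(124/25.9) = 3212 × 1.566
W_by_gas = 5029 J.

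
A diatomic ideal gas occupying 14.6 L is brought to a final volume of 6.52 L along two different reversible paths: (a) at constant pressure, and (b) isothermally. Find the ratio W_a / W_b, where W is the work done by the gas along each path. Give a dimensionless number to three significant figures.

W_a / W_b ≈ 0.687

Path (a) isobaric: W = P₁(V₂ − V₁) → W_a/(P₁V₁) = -0.5534.
Path (b) isothermal: W = P₁V₁ ln(V₂/V₁) → W_b/(P₁V₁) = -0.8061.
W_a / W_b = -0.5534 / -0.8061 = 0.6865.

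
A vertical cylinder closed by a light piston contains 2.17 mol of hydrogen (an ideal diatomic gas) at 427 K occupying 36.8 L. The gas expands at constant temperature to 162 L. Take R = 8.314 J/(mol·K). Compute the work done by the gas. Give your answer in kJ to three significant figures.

Isothermal: W = nRT ln(V₂/V₁).
W = (2.17)(8.314)(427) × ln(162/36.8)
  = 7704 × 1.482
W_by_gas = 11418 J.

W ≈ 11.4 kJ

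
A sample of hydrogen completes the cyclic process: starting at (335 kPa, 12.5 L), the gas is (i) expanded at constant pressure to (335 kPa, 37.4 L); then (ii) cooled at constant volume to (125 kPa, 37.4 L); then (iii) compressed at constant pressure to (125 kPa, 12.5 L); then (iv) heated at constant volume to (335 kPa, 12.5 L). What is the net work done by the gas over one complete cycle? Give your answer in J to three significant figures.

Constant-volume legs do no work.
W(i) = (335)(37.4 − 12.5) = 8342 J; W(iii) = (125)(12.5 − 37.4) = -3112 J.
W_net = 8342 − 3112 = 5229 J (the clockwise enclosed area).

W_net ≈ 5230 J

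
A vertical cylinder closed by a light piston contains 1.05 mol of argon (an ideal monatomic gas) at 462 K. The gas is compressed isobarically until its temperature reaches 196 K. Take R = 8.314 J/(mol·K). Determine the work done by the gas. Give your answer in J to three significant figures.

Isobaric: W = P ΔV = nR ΔT.
W = (1.05)(8.314)(196 − 462) = -2322 J.

W ≈ -2320 J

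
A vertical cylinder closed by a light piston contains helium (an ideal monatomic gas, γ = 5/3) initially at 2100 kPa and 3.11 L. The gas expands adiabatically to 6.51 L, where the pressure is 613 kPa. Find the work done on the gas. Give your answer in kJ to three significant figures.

Adiabatic: W = (P₁V₁ − P₂V₂)/(γ − 1) with γ = 5/3.
P₁V₁ = 6531 J, P₂V₂ = 3991 J.
W = (6531 − 3991) / 0.6667 = 3811 J.
Work on gas = −W_by = -3811 J.

W ≈ -3.81 kJ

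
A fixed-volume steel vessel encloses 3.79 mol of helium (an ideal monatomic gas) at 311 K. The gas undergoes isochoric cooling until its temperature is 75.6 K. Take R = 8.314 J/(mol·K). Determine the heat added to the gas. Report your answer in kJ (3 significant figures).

Constant volume ⇒ W = 0, so Q = ΔU = nCᵥΔT with Cᵥ = 3R/2 = 12.47 J/(mol·K).
ΔU = (3.79)(12.47)(75.6 − 311) = -11126 J.

Q ≈ -11.1 kJ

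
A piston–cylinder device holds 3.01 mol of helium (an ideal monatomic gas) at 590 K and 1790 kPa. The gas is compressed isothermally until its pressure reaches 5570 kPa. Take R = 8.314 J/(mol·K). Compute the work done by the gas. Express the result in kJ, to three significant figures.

Isothermal process: W = nRT ln(V₂/V₁) = nRT ln(P₁/P₂).
W = (3.01)(8.314)(590) × ln(1790/5570)
  = 14765 × ln(0.3214) = 14765 × -1.135
W_by_gas = -16761 J.

W ≈ -16.8 kJ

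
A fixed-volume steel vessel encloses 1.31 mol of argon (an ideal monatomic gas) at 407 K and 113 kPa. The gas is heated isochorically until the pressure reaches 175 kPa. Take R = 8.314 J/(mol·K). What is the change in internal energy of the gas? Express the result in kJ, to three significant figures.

Constant volume ⇒ W = 0, so Q = ΔU = nCᵥΔT with Cᵥ = 3R/2 = 12.47 J/(mol·K).
At constant V, T₂/T₁ = P₂/P₁ ⇒ ΔT = T₁(P₂/P₁ − 1) = 407·(175/113 − 1) = 223.3 K.
ΔU = (1.31)(12.47)(223.3) = 3648 J.

ΔU ≈ 3.65 kJ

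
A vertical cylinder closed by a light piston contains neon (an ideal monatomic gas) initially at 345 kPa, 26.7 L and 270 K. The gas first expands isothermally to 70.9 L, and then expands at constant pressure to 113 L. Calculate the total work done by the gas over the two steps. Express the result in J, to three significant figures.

W_total ≈ 14500 J

Step 1 (isothermal): W = P₁V₁ ln(V₂/V₁) = (9212) ln(70.9/26.7) = 8996 J.
After step 1: P = 129.9 kPa, V = 70.9 L, T = 270 K.
Step 2 (isobaric): W = PΔV = (129.9 kPa)(113 − 70.9 L) = 5470 J.
W_total = 8996 + 5470 = 14466 J.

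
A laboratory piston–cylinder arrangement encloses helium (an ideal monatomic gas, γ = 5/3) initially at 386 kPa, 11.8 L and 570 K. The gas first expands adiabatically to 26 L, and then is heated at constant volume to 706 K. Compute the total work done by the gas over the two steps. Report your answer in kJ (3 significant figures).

Step 1 (adiabatic): W = (P₁V₁ − P₂V₂)/(γ−1) = (4555 − 2690)/0.667 = 2797 J.
Step 2 (isochoric): W = 0 (constant volume).
W_total = 2797 + 0 = 2797 J.

W_total ≈ 2.80 kJ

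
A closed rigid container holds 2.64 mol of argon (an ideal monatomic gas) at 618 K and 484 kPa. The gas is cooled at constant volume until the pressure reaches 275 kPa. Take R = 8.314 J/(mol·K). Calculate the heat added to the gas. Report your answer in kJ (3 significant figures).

Constant volume ⇒ W = 0, so Q = ΔU = nCᵥΔT with Cᵥ = 3R/2 = 12.47 J/(mol·K).
At constant V, T₂/T₁ = P₂/P₁ ⇒ ΔT = T₁(P₂/P₁ − 1) = 618·(275/484 − 1) = -266.9 K.
ΔU = (2.64)(12.47)(-266.9) = -8786 J.

Q ≈ -8.79 kJ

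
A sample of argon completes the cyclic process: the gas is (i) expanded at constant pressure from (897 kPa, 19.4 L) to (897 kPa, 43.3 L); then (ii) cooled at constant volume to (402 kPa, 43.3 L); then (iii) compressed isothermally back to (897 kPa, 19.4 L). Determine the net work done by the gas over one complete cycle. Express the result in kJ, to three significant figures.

Leg (i): W = PΔV = (897)(43.3 − 19.4) = 21438 J.
Leg (ii): W = 0.
Leg (iii): W = PᵢVᵢ ln(V_f/Vᵢ) = (17407) ln(19.4/43.3) = -13975 J.
W_net = 21438 − 13975 = 7463 J.

W_net ≈ 7.46 kJ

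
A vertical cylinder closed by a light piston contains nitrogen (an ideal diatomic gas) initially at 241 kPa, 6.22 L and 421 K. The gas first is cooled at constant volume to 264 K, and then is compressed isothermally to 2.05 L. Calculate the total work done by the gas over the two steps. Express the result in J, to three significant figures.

Step 1 (isochoric): W = 0 (constant volume).
After step 1: P = 151.1 kPa (V unchanged).
Step 2 (isothermal): W = P₁V₁ ln(V₂/V₁) = (940) ln(2.05/6.22) = -1043 J.
W_total = 0 − 1043 = -1043 J.

W_total ≈ -1040 J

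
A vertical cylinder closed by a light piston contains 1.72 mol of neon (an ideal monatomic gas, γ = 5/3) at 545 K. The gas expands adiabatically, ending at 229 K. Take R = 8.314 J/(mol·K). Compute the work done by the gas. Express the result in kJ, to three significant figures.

W ≈ 6.78 kJ

Adiabatic ⇒ Q = 0, so W_by = −ΔU = nCᵥ(T₁ − T₂).
Cᵥ = 3R/2 = 12.47 J/(mol·K).
W = (1.72)(12.47)(545 − 229) = 6778 J.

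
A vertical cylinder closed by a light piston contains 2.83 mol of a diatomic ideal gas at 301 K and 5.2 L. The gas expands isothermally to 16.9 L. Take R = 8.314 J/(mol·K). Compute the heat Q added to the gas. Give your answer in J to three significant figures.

Q ≈ 8350 J

Isothermal ⇒ ΔU = 0, so Q = W = nRT ln(V₂/V₁).
Q = (2.83)(8.314)(301) ln(16.9/5.2) = 7082 × 1.179 = 8347 J.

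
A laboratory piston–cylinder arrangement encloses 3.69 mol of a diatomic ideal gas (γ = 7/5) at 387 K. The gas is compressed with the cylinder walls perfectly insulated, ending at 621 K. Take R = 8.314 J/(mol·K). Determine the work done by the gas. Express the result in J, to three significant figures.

Adiabatic ⇒ Q = 0, so W_by = −ΔU = nCᵥ(T₁ − T₂).
Cᵥ = 5R/2 = 20.79 J/(mol·K).
W = (3.69)(20.79)(387 − 621) = -17947 J.

W ≈ -17900 J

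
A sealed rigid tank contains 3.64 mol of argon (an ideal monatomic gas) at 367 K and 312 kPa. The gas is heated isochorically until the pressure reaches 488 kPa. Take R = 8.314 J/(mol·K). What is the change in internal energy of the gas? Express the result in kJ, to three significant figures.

Constant volume ⇒ W = 0, so Q = ΔU = nCᵥΔT with Cᵥ = 3R/2 = 12.47 J/(mol·K).
At constant V, T₂/T₁ = P₂/P₁ ⇒ ΔT = T₁(P₂/P₁ − 1) = 367·(488/312 − 1) = 207 K.
ΔU = (3.64)(12.47)(207) = 9398 J.

ΔU ≈ 9.40 kJ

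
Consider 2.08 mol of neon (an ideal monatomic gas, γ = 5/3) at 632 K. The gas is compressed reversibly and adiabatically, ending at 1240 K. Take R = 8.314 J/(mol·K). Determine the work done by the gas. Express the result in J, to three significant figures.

Adiabatic ⇒ Q = 0, so W_by = −ΔU = nCᵥ(T₁ − T₂).
Cᵥ = 3R/2 = 12.47 J/(mol·K).
W = (2.08)(12.47)(632 − 1240) = -15771 J.

W ≈ -15800 J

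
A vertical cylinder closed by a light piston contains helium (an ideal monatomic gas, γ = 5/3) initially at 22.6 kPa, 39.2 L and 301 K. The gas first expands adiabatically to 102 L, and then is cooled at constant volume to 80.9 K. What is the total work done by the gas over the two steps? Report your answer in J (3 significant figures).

W_total ≈ 626 J

Step 1 (adiabatic): W = (P₁V₁ − P₂V₂)/(γ−1) = (885.9 − 468.3)/0.667 = 626.4 J.
Step 2 (isochoric): W = 0 (constant volume).
W_total = 626.4 + 0 = 626.4 J.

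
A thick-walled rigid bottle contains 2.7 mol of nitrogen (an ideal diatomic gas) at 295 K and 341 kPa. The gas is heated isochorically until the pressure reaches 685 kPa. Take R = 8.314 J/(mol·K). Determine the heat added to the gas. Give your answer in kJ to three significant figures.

Constant volume ⇒ W = 0, so Q = ΔU = nCᵥΔT with Cᵥ = 5R/2 = 20.79 J/(mol·K).
At constant V, T₂/T₁ = P₂/P₁ ⇒ ΔT = T₁(P₂/P₁ − 1) = 295·(685/341 − 1) = 297.6 K.
ΔU = (2.7)(20.79)(297.6) = 16701 J.

Q ≈ 16.7 kJ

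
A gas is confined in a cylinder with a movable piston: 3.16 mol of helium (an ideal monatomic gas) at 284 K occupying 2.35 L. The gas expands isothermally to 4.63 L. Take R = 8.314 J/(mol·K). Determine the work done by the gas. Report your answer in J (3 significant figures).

Isothermal: W = nRT ln(V₂/V₁).
W = (3.16)(8.314)(284) × ln(4.63/2.35)
  = 7461 × 0.6781
W_by_gas = 5060 J.

W ≈ 5060 J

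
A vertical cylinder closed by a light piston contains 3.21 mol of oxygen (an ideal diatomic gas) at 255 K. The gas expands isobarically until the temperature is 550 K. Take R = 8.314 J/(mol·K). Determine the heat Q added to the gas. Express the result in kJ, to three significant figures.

Q ≈ 27.6 kJ

Isobaric: W = nRΔT = (3.21)(8.314)(295) = 7873 J.
ΔU = nCᵥΔT with Cᵥ = 5R/2: ΔU = (3.21)(20.79)(295) = 19682 J.
Q = ΔU + W = 19682 + 7873 = 27555 J.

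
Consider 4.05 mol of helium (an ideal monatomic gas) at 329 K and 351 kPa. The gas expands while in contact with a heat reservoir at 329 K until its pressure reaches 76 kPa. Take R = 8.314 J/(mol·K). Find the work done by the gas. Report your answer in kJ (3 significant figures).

Isothermal process: W = nRT ln(V₂/V₁) = nRT ln(P₁/P₂).
W = (4.05)(8.314)(329) × ln(351/76)
  = 11078 × ln(4.618) = 11078 × 1.53
W_by_gas = 16950 J.

W ≈ 16.9 kJ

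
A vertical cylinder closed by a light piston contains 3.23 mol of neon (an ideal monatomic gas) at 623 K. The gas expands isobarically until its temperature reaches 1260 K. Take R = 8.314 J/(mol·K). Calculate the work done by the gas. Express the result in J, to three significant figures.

Isobaric: W = P ΔV = nR ΔT.
W = (3.23)(8.314)(1260 − 623) = 17106 J.

W ≈ 17100 J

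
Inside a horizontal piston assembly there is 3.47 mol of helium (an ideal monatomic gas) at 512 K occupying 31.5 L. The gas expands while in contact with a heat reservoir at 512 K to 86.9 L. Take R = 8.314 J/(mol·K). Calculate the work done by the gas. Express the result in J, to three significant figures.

W ≈ 15000 J

Isothermal: W = nRT ln(V₂/V₁).
W = (3.47)(8.314)(512) × ln(86.9/31.5)
  = 14771 × 1.015
W_by_gas = 14989 J.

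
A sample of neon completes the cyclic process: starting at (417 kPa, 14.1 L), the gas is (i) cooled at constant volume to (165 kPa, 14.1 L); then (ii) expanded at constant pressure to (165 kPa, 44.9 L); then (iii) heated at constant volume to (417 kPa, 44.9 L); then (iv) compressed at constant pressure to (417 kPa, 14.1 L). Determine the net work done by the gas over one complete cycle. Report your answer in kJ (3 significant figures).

W_net ≈ -7.76 kJ

Constant-volume legs do no work.
W(ii) = (165)(44.9 − 14.1) = 5082 J; W(iv) = (417)(14.1 − 44.9) = -12844 J.
W_net = 5082 − 12844 = -7762 J (the counter-clockwise enclosed area).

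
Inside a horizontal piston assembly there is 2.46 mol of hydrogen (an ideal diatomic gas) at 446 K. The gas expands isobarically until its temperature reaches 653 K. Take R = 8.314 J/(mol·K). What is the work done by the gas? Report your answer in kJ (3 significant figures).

W ≈ 4.23 kJ

Isobaric: W = P ΔV = nR ΔT.
W = (2.46)(8.314)(653 − 446) = 4234 J.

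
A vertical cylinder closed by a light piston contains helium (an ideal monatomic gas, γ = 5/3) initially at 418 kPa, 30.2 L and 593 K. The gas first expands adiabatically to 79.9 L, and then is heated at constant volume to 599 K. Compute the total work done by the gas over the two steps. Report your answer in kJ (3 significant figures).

Step 1 (adiabatic): W = (P₁V₁ − P₂V₂)/(γ−1) = (12624 − 6599)/0.667 = 9037 J.
Step 2 (isochoric): W = 0 (constant volume).
W_total = 9037 + 0 = 9037 J.

W_total ≈ 9.04 kJ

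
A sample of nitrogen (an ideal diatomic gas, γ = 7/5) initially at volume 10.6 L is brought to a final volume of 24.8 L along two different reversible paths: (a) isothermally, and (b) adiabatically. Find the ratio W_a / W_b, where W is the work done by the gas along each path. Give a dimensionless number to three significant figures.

W_a / W_b ≈ 1.18

Path (a) isothermal: W = P₁V₁ ln(V₂/V₁) → W_a/(P₁V₁) = 0.85.
Path (b) adiabatic: W = P₁V₁(1 − (V₁/V₂)^(γ−1))/(γ−1) → W_b/(P₁V₁) = 0.7206.
W_a / W_b = 0.85 / 0.7206 = 1.18.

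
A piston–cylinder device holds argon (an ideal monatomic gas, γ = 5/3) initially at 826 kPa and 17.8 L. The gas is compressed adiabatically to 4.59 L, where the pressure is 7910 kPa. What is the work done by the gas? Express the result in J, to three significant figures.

Adiabatic: W = (P₁V₁ − P₂V₂)/(γ − 1) with γ = 5/3.
P₁V₁ = 14703 J, P₂V₂ = 36307 J.
W = (14703 − 36307) / 0.6667 = -32406 J.

W ≈ -32400 J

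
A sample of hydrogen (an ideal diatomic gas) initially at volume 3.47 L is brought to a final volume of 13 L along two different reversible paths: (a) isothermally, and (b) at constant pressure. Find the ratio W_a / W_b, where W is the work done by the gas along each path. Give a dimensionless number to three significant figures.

W_a / W_b ≈ 0.481

Path (a) isothermal: W = P₁V₁ ln(V₂/V₁) → W_a/(P₁V₁) = 1.321.
Path (b) isobaric: W = P₁(V₂ − V₁) → W_b/(P₁V₁) = 2.746.
W_a / W_b = 1.321 / 2.746 = 0.4809.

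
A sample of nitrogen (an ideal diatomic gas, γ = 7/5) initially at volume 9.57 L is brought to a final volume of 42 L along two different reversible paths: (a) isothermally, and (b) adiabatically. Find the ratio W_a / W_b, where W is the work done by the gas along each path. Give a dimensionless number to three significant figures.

W_a / W_b ≈ 1.32

Path (a) isothermal: W = P₁V₁ ln(V₂/V₁) → W_a/(P₁V₁) = 1.479.
Path (b) adiabatic: W = P₁V₁(1 − (V₁/V₂)^(γ−1))/(γ−1) → W_b/(P₁V₁) = 1.116.
W_a / W_b = 1.479 / 1.116 = 1.325.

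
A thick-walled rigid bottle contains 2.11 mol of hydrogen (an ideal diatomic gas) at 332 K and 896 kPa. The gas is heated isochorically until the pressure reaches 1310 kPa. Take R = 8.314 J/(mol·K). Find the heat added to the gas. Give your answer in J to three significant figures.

Q ≈ 6730 J

Constant volume ⇒ W = 0, so Q = ΔU = nCᵥΔT with Cᵥ = 5R/2 = 20.79 J/(mol·K).
At constant V, T₂/T₁ = P₂/P₁ ⇒ ΔT = T₁(P₂/P₁ − 1) = 332·(1310/896 − 1) = 153.4 K.
ΔU = (2.11)(20.79)(153.4) = 6728 J.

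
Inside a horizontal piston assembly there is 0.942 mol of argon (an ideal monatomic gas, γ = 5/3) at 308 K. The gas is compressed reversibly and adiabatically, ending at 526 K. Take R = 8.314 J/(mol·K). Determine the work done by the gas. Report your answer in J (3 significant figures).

W ≈ -2560 J

Adiabatic ⇒ Q = 0, so W_by = −ΔU = nCᵥ(T₁ − T₂).
Cᵥ = 3R/2 = 12.47 J/(mol·K).
W = (0.942)(12.47)(308 − 526) = -2561 J.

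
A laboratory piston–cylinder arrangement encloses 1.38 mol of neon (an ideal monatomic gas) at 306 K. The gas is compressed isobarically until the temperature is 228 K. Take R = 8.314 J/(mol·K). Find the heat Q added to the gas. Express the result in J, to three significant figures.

Q ≈ -2240 J

Isobaric: W = nRΔT = (1.38)(8.314)(-78) = -894.9 J.
ΔU = nCᵥΔT with Cᵥ = 3R/2: ΔU = (1.38)(12.47)(-78) = -1342 J.
Q = ΔU + W = -1342 − 894.9 = -2237 J.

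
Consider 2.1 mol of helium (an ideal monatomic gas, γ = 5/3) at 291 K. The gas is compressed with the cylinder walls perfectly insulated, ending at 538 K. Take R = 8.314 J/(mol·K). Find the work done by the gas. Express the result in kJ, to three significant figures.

W ≈ -6.47 kJ

Adiabatic ⇒ Q = 0, so W_by = −ΔU = nCᵥ(T₁ − T₂).
Cᵥ = 3R/2 = 12.47 J/(mol·K).
W = (2.1)(12.47)(291 − 538) = -6469 J.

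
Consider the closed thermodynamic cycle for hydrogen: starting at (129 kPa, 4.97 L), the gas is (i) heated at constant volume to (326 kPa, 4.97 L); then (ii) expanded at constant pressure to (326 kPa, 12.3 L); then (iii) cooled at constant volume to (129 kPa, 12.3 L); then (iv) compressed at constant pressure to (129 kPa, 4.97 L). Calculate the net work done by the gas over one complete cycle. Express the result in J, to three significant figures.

W_net ≈ 1440 J

Constant-volume legs do no work.
W(ii) = (326)(12.3 − 4.97) = 2390 J; W(iv) = (129)(4.97 − 12.3) = -945.6 J.
W_net = 2390 − 945.6 = 1444 J (the clockwise enclosed area).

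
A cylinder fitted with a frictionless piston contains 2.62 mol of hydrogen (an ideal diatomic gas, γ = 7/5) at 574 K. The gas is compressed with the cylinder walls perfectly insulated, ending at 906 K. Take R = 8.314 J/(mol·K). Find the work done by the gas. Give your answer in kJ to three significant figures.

W ≈ -18.1 kJ

Adiabatic ⇒ Q = 0, so W_by = −ΔU = nCᵥ(T₁ − T₂).
Cᵥ = 5R/2 = 20.79 J/(mol·K).
W = (2.62)(20.79)(574 − 906) = -18080 J.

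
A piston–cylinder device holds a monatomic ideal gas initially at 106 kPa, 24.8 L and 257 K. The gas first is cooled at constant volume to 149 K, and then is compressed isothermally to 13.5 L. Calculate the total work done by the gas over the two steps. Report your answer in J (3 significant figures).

W_total ≈ -927 J

Step 1 (isochoric): W = 0 (constant volume).
After step 1: P = 61.46 kPa (V unchanged).
Step 2 (isothermal): W = P₁V₁ ln(V₂/V₁) = (1524) ln(13.5/24.8) = -926.9 J.
W_total = 0 − 926.9 = -926.9 J.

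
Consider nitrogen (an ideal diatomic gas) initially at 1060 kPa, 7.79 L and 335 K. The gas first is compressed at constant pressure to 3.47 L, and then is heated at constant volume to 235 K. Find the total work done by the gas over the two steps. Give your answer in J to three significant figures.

W_total ≈ -4580 J

Step 1 (isobaric): W = PΔV = (1060 kPa)(3.47 − 7.79 L) = -4579 J.
Step 2 (isochoric): W = 0 (constant volume).
W_total = -4579 + 0 = -4579 J.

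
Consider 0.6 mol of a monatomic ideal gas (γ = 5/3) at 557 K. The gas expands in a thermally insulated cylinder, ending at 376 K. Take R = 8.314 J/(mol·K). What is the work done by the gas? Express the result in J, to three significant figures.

W ≈ 1350 J

Adiabatic ⇒ Q = 0, so W_by = −ΔU = nCᵥ(T₁ − T₂).
Cᵥ = 3R/2 = 12.47 J/(mol·K).
W = (0.6)(12.47)(557 − 376) = 1354 J.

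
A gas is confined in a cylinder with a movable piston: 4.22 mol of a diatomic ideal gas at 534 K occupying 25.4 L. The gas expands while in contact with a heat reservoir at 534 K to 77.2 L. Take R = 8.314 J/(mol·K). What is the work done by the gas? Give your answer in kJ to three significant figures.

W ≈ 20.8 kJ

Isothermal: W = nRT ln(V₂/V₁).
W = (4.22)(8.314)(534) × ln(77.2/25.4)
  = 18735 × 1.112
W_by_gas = 20827 J.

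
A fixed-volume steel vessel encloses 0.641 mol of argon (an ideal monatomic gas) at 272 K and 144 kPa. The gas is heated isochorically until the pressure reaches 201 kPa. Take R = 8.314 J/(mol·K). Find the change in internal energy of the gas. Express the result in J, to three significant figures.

Constant volume ⇒ W = 0, so Q = ΔU = nCᵥΔT with Cᵥ = 3R/2 = 12.47 J/(mol·K).
At constant V, T₂/T₁ = P₂/P₁ ⇒ ΔT = T₁(P₂/P₁ − 1) = 272·(201/144 − 1) = 107.7 K.
ΔU = (0.641)(12.47)(107.7) = 860.7 J.

ΔU ≈ 861 J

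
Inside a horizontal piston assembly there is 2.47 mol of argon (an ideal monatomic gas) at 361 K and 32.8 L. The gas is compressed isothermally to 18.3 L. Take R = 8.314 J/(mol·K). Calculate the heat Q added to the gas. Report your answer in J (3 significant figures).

Isothermal ⇒ ΔU = 0, so Q = W = nRT ln(V₂/V₁).
Q = (2.47)(8.314)(361) ln(18.3/32.8) = 7413 × -0.5835 = -4326 J.

Q ≈ -4330 J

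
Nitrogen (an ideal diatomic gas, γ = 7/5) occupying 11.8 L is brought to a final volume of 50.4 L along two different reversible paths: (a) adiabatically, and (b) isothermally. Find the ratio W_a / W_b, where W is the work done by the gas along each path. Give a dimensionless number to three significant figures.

W_a / W_b ≈ 0.759

Path (a) adiabatic: W = P₁V₁(1 − (V₁/V₂)^(γ−1))/(γ−1) → W_a/(P₁V₁) = 1.101.
Path (b) isothermal: W = P₁V₁ ln(V₂/V₁) → W_b/(P₁V₁) = 1.452.
W_a / W_b = 1.101 / 1.452 = 0.7585.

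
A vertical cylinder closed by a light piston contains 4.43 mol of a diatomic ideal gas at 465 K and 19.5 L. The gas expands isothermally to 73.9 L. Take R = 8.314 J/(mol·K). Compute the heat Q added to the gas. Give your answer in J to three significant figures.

Isothermal ⇒ ΔU = 0, so Q = W = nRT ln(V₂/V₁).
Q = (4.43)(8.314)(465) ln(73.9/19.5) = 17126 × 1.332 = 22818 J.

Q ≈ 22800 J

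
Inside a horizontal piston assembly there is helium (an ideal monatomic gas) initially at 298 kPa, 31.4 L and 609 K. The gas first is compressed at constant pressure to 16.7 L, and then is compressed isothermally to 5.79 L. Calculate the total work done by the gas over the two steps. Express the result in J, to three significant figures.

W_total ≈ -9650 J

Step 1 (isobaric): W = PΔV = (298 kPa)(16.7 − 31.4 L) = -4381 J.
After step 1: P = 298 kPa, V = 16.7 L, T = 323.9 K.
Step 2 (isothermal): W = P₁V₁ ln(V₂/V₁) = (4977) ln(5.79/16.7) = -5272 J.
W_total = -4381 − 5272 = -9652 J.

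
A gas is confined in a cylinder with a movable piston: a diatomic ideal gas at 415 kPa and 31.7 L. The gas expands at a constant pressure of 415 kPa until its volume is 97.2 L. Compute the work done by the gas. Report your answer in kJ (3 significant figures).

W ≈ 27.2 kJ

Isobaric: W = P ΔV.
W = (415 kPa)(97.2 − 31.7 L) = (415)(65.5) = 27182 J.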